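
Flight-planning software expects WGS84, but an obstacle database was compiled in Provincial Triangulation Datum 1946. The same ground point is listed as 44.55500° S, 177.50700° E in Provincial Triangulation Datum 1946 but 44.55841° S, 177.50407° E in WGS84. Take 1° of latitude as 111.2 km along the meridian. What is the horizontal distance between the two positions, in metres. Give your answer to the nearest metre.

445 m

Δφ = -44.55841° − -44.55500° = -0.00341°; Δλ = 177.50407° − 177.50700° = -0.00293°.
ΔN = Δφ × 111200 = -379.2 m; ΔE = Δλ × 111200 × cos(-44.55500°) = -0.00293 × 111200 × 0.712577 = -232.2 m.
Distance = √(ΔE² + ΔN²) = √((-232.2)² + (-379.2)²) = 444.6 m.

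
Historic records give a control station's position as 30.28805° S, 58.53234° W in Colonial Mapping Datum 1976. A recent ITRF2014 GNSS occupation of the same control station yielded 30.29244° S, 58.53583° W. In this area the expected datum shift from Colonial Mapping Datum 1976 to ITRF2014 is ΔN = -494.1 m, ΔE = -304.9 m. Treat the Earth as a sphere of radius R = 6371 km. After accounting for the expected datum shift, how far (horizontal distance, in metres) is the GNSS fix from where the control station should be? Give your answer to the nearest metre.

Observed coordinate differences: Δφ = -0.00439°, Δλ = -0.00349°.
Converting to metres (1° lat = 111195 m, cos φ = 0.863501): observed ΔN = -488.1 m, observed ΔE = -335.1 m.
Subtracting the expected shift leaves a residual of -488.1 − (-494.1) = 6.0 m north and -335.1 − (-304.9) = -30.2 m east.
Residual distance = √(6.0² + (-30.2)²) = 30.8 m.

31 m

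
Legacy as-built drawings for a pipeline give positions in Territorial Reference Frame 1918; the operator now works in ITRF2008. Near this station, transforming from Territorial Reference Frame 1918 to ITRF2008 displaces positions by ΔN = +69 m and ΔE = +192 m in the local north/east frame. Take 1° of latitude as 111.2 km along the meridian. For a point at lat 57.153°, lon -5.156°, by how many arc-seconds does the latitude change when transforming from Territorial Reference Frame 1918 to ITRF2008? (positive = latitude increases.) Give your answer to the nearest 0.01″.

1° of latitude = 111.2 km, so Δφ = 69.0 / 111200 = 0.0006205° = 2.234″.

Δφ = 2.23″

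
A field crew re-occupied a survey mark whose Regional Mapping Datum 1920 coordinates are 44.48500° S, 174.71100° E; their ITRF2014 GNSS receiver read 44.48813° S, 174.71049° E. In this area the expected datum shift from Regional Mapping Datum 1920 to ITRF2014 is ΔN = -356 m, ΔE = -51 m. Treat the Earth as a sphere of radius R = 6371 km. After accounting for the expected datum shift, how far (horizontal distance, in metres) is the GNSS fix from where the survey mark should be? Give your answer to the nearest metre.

13 m

Observed coordinate differences: Δφ = -0.00313°, Δλ = -0.00051°.
Converting to metres (1° lat = 111195 m, cos φ = 0.713434): observed ΔN = -348.0 m, observed ΔE = -40.5 m.
Subtracting the expected shift leaves a residual of -348.0 − (-356) = 8.0 m north and -40.5 − (-51) = 10.5 m east.
Residual distance = √(8.0² + 10.5²) = 13.2 m.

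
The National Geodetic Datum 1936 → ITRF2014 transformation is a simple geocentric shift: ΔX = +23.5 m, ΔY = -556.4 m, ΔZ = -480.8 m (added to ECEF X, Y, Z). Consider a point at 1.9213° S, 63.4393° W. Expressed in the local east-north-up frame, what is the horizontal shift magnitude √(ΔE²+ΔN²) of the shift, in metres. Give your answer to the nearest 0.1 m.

516.4 m

At φ = -1.9213°, λ = -63.4393°: sin φ = -0.033527, cos φ = 0.999438, sin λ = -0.894461, cos λ = 0.447146.
ΔE = −sin λ·ΔX + cos λ·ΔY = −(-0.894461)·(23.5) + (0.447146)·(-556.4) = -227.77 m.
ΔN = −sin φ cos λ·ΔX − sin φ sin λ·ΔY + cos φ·ΔZ = −(-0.033527)(0.447146)(23.5) − (-0.033527)(-0.894461)(-556.4) + (0.999438)(-480.8) = -463.49 m.
Horizontal magnitude = √(ΔE² + ΔN²) = √((-227.77)² + (-463.49)²) = 516.43 m.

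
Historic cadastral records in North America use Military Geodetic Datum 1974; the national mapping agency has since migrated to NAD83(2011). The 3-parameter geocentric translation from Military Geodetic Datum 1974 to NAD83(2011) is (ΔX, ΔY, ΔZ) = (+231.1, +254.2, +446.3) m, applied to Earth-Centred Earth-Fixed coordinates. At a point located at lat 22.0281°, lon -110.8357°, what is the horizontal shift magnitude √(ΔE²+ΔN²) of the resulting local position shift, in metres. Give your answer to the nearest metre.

The local east axis at (φ, λ) is (−sin λ, cos λ, 0), so ΔE = −sin(-110.8357°)·231.1 + cos(-110.8357°)·254.2 = 125.57 m.
The local north axis is (−sin φ cos λ, −sin φ sin λ, cos φ), giving ΔN = 30.830 + 89.106 + 413.720 = 533.66 m.
Horizontal magnitude = √(ΔE² + ΔN²) = √(125.57² + 533.66²) = 548.23 m.

548 m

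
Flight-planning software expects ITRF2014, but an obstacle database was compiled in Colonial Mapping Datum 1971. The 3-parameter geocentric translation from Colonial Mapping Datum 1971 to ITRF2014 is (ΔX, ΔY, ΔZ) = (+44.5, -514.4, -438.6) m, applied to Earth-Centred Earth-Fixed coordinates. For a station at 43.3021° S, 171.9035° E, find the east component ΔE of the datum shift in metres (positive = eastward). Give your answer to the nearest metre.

ΔE = 503 m

At φ = -43.3021°, λ = 171.9035°: sin φ = -0.685845, cos φ = 0.727748, sin λ = 0.140841, cos λ = -0.990032.
ΔE = −sin λ·ΔX + cos λ·ΔY = −(0.140841)·(44.5) + (-0.990032)·(-514.4) = 503.01 m.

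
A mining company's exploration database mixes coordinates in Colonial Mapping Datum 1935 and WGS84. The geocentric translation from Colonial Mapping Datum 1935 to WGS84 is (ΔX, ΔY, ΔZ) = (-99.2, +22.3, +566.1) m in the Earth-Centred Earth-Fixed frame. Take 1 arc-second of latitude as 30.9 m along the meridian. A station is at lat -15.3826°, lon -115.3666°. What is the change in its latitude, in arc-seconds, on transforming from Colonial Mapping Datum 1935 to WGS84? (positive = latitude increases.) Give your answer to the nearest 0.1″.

sin φ = -0.265263, cos φ = 0.964176, sin λ = -0.903585, cos λ = -0.428408.
North component: ΔN = −sin φ cos λ·ΔX − sin φ sin λ·ΔY + cos φ·ΔZ = −(-0.265263)(-0.428408)(-99.2) − (-0.265263)(-0.903585)(22.3) + (0.964176)(566.1) = 551.75 m.
1° of latitude spans 3600 × 30.90 = 111240 m, so Δφ = 551.75 / 111240 × 3600 = 17.856″.

Δφ = 17.9″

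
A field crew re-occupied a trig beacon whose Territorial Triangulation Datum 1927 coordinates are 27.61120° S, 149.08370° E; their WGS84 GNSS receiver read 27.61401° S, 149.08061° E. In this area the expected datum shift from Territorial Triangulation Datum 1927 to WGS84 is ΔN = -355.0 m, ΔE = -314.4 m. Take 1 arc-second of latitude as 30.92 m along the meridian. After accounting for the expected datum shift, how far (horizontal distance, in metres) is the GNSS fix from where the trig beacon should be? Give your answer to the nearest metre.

43 m

Observed coordinate differences: Δφ = -0.00281°, Δλ = -0.00309°.
Converting to metres (1° lat = 111312 m, cos φ = 0.886113): observed ΔN = -312.8 m, observed ΔE = -304.8 m.
Subtracting the expected shift leaves a residual of -312.8 − (-355.0) = 42.2 m north and -304.8 − (-314.4) = 9.6 m east.
Residual distance = √(42.2² + 9.6²) = 43.3 m.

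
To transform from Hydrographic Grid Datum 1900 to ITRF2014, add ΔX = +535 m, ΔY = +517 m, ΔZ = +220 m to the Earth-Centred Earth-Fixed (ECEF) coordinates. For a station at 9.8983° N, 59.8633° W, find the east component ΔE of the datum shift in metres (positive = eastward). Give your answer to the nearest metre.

ΔE = 722 m

The local east axis at (φ, λ) is (−sin λ, cos λ, 0), so ΔE = −sin(-59.8633°)·535 + cos(-59.8633°)·517 = 722.25 m.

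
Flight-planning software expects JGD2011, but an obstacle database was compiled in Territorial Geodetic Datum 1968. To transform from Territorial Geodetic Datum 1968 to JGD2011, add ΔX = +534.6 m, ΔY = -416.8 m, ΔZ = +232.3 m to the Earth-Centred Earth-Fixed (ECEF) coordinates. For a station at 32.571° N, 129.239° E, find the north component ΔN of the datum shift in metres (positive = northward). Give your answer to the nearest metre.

At φ = 32.571°, λ = 129.239°: sin φ = 0.538344, cos φ = 0.842725, sin λ = 0.774514, cos λ = -0.632557.
ΔN = −sin φ cos λ·ΔX − sin φ sin λ·ΔY + cos φ·ΔZ = −(0.538344)(-0.632557)(534.6) − (0.538344)(0.774514)(-416.8) + (0.842725)(232.3) = 551.60 m.

ΔN = 552 m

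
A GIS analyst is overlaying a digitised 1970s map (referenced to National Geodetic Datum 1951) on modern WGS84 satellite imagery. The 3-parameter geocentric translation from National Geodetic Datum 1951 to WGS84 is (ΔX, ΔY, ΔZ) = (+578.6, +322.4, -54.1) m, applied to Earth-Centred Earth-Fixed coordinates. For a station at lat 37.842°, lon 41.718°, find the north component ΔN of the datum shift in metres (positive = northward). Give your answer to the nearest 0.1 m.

ΔN = -439.3 m

The local north axis is (−sin φ cos λ, −sin φ sin λ, cos φ), giving ΔN = -264.955 − 131.621 − 42.723 = -439.30 m.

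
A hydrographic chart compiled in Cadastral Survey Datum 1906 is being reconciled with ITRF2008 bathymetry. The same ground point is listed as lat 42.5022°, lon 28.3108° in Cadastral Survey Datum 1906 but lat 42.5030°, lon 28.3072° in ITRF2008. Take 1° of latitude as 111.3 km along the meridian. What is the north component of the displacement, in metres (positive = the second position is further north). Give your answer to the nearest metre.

ΔN = 89 m

Δφ = 42.5030° − 42.5022° = +0.0008°; Δλ = 28.3072° − 28.3108° = -0.0036°.
ΔN = Δφ × 111300 = 89.0 m; ΔE = Δλ × 111300 × cos(42.5022°) = -0.0036 × 111300 × 0.737251 = -295.4 m.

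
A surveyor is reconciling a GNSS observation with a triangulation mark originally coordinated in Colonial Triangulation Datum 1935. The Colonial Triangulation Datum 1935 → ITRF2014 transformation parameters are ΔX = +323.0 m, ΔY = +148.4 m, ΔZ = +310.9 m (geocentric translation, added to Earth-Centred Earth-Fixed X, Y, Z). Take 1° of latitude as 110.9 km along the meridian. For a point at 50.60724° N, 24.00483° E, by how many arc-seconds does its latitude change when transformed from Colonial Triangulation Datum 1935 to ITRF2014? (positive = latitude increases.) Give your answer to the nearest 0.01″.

sin φ = 0.772814, cos φ = 0.634633, sin λ = 0.406814, cos λ = 0.913511.
North component: ΔN = −sin φ cos λ·ΔX − sin φ sin λ·ΔY + cos φ·ΔZ = −(0.772814)(0.913511)(323.0) − (0.772814)(0.406814)(148.4) + (0.634633)(310.9) = -77.38 m.
1° of latitude spans 110900 m, so Δφ = -77.38 / 110900 × 3600 = -2.512″.

Δφ = -2.51″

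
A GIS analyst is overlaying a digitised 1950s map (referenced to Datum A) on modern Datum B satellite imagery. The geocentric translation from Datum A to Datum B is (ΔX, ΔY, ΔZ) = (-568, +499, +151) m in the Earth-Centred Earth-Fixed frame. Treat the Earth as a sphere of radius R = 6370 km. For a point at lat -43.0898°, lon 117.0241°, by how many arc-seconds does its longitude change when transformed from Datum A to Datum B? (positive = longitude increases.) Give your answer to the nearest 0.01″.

sin φ = -0.683144, cos φ = 0.730284, sin λ = 0.890815, cos λ = -0.454365.
East component: ΔE = −sin λ·ΔX + cos λ·ΔY = −(0.890815)(-568) + (-0.454365)(499) = 279.25 m.
1° of latitude spans πR/180 = 111177 m; at latitude φ, 1° of longitude spans that × cos φ = 81191.1 m, so Δλ = 279.25 / 81191.1 × 3600 = 12.382″.

Δλ = 12.38″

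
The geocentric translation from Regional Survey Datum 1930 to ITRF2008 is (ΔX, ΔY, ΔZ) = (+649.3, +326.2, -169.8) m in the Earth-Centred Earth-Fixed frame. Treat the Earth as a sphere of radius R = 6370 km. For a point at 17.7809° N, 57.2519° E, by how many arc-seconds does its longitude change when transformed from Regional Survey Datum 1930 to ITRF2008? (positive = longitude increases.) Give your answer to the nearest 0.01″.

Δλ = -12.57″

sin φ = 0.305378, cos φ = 0.952231, sin λ = 0.841057, cos λ = 0.540947.
East component: ΔE = −sin λ·ΔX + cos λ·ΔY = −(0.841057)(649.3) + (0.540947)(326.2) = -369.64 m.
1° of latitude spans πR/180 = 111177 m; at latitude φ, 1° of longitude spans that × cos φ = 105866.7 m, so Δλ = -369.64 / 105866.7 × 3600 = -12.570″.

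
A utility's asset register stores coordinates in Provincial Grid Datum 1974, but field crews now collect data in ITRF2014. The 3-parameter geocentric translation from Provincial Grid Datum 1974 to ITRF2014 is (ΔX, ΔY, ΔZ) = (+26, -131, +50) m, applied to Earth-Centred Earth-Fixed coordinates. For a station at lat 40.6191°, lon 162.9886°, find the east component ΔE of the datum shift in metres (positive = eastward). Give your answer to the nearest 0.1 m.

ΔE = 117.7 m

At φ = 40.6191°, λ = 162.9886°: sin φ = 0.651027, cos φ = 0.759054, sin λ = 0.292562, cos λ = -0.956247.
ΔE = −sin λ·ΔX + cos λ·ΔY = −(0.292562)·(26) + (-0.956247)·(-131) = 117.66 m.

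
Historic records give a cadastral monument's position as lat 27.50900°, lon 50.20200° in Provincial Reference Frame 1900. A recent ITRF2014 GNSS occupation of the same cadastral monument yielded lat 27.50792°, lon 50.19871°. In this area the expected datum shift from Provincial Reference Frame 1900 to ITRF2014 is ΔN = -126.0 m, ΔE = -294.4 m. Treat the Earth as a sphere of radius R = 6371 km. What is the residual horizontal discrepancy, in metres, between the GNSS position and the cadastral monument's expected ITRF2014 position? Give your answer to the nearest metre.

31 m

Observed coordinate differences: Δφ = -0.00108°, Δλ = -0.00329°.
Converting to metres (1° lat = 111195 m, cos φ = 0.886938): observed ΔN = -120.1 m, observed ΔE = -324.5 m.
Subtracting the expected shift leaves a residual of -120.1 − (-126.0) = 5.9 m north and -324.5 − (-294.4) = -30.1 m east.
Residual distance = √(5.9² + (-30.1)²) = 30.6 m.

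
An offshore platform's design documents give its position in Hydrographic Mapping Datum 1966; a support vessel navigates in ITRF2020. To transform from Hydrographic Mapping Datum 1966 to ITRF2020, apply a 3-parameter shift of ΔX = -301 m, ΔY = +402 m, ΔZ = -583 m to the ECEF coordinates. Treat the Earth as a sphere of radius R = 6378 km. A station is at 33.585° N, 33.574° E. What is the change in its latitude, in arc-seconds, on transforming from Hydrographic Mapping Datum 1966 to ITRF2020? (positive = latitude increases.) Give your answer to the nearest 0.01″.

sin φ = 0.553173, cos φ = 0.833066, sin λ = 0.553014, cos λ = 0.833172.
North component: ΔN = −sin φ cos λ·ΔX − sin φ sin λ·ΔY + cos φ·ΔZ = −(0.553173)(0.833172)(-301) − (0.553173)(0.553014)(402) + (0.833066)(-583) = -469.93 m.
1° of latitude spans πR/180 = 111317 m, so Δφ = -469.93 / 111317 × 3600 = -15.197″.

Δφ = -15.20″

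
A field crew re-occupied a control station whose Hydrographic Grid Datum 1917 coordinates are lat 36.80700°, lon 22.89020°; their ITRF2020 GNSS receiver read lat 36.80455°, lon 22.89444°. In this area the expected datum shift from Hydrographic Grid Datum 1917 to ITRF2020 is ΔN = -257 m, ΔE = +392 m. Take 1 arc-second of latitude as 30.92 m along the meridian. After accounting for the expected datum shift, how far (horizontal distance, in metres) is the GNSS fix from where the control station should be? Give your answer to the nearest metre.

Observed coordinate differences: Δφ = -0.00245°, Δλ = +0.00424°.
Converting to metres (1° lat = 111312 m, cos φ = 0.800658): observed ΔN = -272.7 m, observed ΔE = 377.9 m.
Subtracting the expected shift leaves a residual of -272.7 − (-257) = -15.7 m north and 377.9 − (392) = -14.1 m east.
Residual distance = √((-15.7)² + (-14.1)²) = 21.1 m.

21 m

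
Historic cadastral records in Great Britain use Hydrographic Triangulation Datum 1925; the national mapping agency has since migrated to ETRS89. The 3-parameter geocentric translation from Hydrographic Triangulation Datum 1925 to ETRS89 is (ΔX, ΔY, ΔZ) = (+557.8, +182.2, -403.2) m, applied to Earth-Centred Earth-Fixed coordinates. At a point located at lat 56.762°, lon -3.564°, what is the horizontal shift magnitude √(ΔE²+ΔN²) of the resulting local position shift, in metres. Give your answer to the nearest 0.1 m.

The local east axis at (φ, λ) is (−sin λ, cos λ, 0), so ΔE = −sin(-3.564°)·557.8 + cos(-3.564°)·182.2 = 216.52 m.
The local north axis is (−sin φ cos λ, −sin φ sin λ, cos φ), giving ΔN = -465.642 + 9.473 − 221.001 = -677.17 m.
Horizontal magnitude = √(ΔE² + ΔN²) = √(216.52² + (-677.17)²) = 710.94 m.

710.9 m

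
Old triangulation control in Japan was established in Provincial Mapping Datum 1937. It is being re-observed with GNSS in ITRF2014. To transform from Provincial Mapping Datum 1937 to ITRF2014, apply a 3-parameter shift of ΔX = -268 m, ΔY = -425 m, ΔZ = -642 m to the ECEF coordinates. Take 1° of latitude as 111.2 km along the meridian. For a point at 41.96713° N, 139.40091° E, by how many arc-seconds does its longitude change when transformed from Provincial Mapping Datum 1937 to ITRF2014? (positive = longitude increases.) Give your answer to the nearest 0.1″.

Δλ = 21.6″

sin φ = 0.668704, cos φ = 0.743529, sin λ = 0.650762, cos λ = -0.759282.
East component: ΔE = −sin λ·ΔX + cos λ·ΔY = −(0.650762)(-268) + (-0.759282)(-425) = 497.10 m.
1° of latitude spans 111200 m; at latitude φ, 1° of longitude spans that × cos φ = 82680.4 m, so Δλ = 497.10 / 82680.4 × 3600 = 21.644″.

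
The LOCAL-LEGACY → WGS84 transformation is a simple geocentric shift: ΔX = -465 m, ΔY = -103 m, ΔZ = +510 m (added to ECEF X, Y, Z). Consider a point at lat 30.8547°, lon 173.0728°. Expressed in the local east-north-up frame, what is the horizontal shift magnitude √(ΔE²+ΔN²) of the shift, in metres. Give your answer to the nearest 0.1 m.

261.0 m

At φ = 30.8547°, λ = 173.0728°: sin φ = 0.512863, cos φ = 0.858471, sin λ = 0.120608, cos λ = -0.992700.
ΔE = −sin λ·ΔX + cos λ·ΔY = −(0.120608)·(-465) + (-0.992700)·(-103) = 158.33 m.
ΔN = −sin φ cos λ·ΔX − sin φ sin λ·ΔY + cos φ·ΔZ = −(0.512863)(-0.992700)(-465) − (0.512863)(0.120608)(-103) + (0.858471)(510) = 207.45 m.
Horizontal magnitude = √(ΔE² + ΔN²) = √(158.33² + 207.45²) = 260.97 m.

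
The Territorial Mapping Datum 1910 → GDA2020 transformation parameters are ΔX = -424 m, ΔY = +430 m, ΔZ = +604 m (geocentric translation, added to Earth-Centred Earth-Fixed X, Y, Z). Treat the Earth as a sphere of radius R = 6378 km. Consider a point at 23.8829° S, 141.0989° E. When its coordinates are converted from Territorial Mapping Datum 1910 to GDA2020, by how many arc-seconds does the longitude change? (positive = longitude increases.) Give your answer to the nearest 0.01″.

Δλ = -2.42″

sin φ = -0.404869, cos φ = 0.914375, sin λ = 0.627978, cos λ = -0.778231.
East component: ΔE = −sin λ·ΔX + cos λ·ΔY = −(0.627978)(-424) + (-0.778231)(430) = -68.38 m.
1° of latitude spans πR/180 = 111317 m; at latitude φ, 1° of longitude spans that × cos φ = 101785.6 m, so Δλ = -68.38 / 101785.6 × 3600 = -2.418″.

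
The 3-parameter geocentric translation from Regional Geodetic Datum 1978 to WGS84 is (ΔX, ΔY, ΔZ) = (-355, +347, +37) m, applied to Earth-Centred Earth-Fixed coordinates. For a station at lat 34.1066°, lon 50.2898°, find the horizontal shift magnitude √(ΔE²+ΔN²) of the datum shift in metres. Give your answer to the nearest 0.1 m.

494.9 m

The local east axis at (φ, λ) is (−sin λ, cos λ, 0), so ΔE = −sin(50.2898°)·(-355) + cos(50.2898°)·347 = 494.80 m.
The local north axis is (−sin φ cos λ, −sin φ sin λ, cos φ), giving ΔN = 127.181 − 149.684 + 30.636 = 8.13 m.
Horizontal magnitude = √(ΔE² + ΔN²) = √(494.80² + 8.13²) = 494.86 m.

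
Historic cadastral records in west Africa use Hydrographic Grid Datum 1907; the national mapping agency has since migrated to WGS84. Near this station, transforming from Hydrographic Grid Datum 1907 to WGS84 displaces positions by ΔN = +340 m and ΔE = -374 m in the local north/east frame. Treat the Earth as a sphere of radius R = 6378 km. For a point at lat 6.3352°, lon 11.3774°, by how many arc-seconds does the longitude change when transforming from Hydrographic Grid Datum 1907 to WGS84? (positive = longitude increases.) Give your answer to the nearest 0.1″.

At latitude 6.3352°, cos φ = 0.993893.
One radian of longitude at latitude φ spans R cos φ, so Δλ = ΔE / (R cos φ) = -374.0 / (6378000 × 0.993893) = -5.8999e-05 rad = -12.169″.

Δλ = -12.2″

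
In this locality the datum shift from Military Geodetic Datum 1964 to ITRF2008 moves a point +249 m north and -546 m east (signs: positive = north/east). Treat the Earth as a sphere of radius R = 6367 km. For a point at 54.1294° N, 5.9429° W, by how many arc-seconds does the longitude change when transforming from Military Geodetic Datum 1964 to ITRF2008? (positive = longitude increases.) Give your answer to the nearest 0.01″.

Δλ = -30.19″

At latitude 54.1294°, cos φ = 0.585957.
One radian of longitude at latitude φ spans R cos φ, so Δλ = ΔE / (R cos φ) = -546.0 / (6367000 × 0.585957) = -1.4635e-04 rad = -30.187″.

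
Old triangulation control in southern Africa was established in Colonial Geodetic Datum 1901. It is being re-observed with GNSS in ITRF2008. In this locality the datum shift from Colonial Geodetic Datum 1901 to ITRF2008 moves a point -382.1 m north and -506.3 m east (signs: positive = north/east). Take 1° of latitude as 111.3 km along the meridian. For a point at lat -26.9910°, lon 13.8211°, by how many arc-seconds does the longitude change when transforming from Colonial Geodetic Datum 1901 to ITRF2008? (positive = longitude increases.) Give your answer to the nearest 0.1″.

At latitude -26.9910°, cos φ = 0.891078.
1° of longitude at this latitude = 111.3 × cos φ = 99.18 km, so Δλ = -506.3 / 99177.0 = -0.0051050° = -18.378″.

Δλ = -18.4″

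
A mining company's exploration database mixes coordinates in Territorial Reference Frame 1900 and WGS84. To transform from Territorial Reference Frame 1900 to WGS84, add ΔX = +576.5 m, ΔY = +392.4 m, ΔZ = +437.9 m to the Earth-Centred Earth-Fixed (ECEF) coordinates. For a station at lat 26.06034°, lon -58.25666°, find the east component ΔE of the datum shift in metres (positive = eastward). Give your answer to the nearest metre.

ΔE = 697 m

At φ = 26.06034°, λ = -58.25666°: sin φ = 0.439317, cos φ = 0.898332, sin λ = -0.850413, cos λ = 0.526115.
ΔE = −sin λ·ΔX + cos λ·ΔY = −(-0.850413)·(576.5) + (0.526115)·(392.4) = 696.71 m.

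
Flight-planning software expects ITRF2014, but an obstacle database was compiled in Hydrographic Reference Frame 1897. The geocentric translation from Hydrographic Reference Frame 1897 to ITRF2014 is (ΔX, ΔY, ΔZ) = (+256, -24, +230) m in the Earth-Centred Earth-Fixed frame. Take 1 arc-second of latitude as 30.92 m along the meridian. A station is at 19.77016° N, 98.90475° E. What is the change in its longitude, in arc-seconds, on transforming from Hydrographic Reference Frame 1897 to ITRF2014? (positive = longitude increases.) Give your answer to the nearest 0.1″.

Δλ = -8.6″

sin φ = 0.338248, cos φ = 0.941057, sin λ = 0.987947, cos λ = -0.154792.
East component: ΔE = −sin λ·ΔX + cos λ·ΔY = −(0.987947)(256) + (-0.154792)(-24) = -249.20 m.
1° of latitude spans 3600 × 30.92 = 111312 m; at latitude φ, 1° of longitude spans that × cos φ = 104750.9 m, so Δλ = -249.20 / 104750.9 × 3600 = -8.564″.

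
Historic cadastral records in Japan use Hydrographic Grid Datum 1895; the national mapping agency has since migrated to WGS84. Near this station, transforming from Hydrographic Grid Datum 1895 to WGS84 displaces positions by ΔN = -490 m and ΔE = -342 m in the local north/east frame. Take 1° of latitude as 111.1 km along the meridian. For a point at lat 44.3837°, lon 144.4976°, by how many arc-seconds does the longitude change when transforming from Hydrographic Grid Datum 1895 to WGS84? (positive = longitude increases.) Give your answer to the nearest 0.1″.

At latitude 44.3837°, cos φ = 0.714672.
1° of longitude at this latitude = 111.1 × cos φ = 79.40 km, so Δλ = -342.0 / 79400.0 = -0.0043073° = -15.506″.

Δλ = -15.5″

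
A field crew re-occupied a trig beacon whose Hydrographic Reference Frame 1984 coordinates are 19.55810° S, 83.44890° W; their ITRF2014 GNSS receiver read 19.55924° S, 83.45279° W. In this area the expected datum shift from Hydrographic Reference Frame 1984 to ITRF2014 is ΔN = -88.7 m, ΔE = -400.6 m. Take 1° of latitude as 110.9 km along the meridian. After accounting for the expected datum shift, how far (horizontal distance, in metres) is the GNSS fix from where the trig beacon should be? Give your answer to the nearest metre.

Observed coordinate differences: Δφ = -0.00114°, Δλ = -0.00389°.
Converting to metres (1° lat = 110900 m, cos φ = 0.942303): observed ΔN = -126.4 m, observed ΔE = -406.5 m.
Subtracting the expected shift leaves a residual of -126.4 − (-88.7) = -37.7 m north and -406.5 − (-400.6) = -5.9 m east.
Residual distance = √((-37.7)² + (-5.9)²) = 38.2 m.

38 m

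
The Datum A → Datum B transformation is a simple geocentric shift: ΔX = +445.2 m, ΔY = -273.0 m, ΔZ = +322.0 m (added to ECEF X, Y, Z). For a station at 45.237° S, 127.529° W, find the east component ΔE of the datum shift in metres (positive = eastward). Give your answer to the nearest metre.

ΔE = 519 m

The local east axis at (φ, λ) is (−sin λ, cos λ, 0), so ΔE = −sin(-127.529°)·445.2 + cos(-127.529°)·(-273.0) = 519.37 m.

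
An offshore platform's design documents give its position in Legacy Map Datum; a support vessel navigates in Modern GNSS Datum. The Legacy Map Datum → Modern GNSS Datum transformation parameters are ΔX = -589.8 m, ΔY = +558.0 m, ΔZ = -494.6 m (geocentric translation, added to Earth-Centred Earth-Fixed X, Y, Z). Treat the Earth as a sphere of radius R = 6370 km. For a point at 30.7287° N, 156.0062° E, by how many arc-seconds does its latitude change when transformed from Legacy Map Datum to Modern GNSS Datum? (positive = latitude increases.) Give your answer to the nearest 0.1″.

sin φ = 0.510974, cos φ = 0.859596, sin λ = 0.406638, cos λ = -0.913589.
North component: ΔN = −sin φ cos λ·ΔX − sin φ sin λ·ΔY + cos φ·ΔZ = −(0.510974)(-0.913589)(-589.8) − (0.510974)(0.406638)(558.0) + (0.859596)(-494.6) = -816.43 m.
1° of latitude spans πR/180 = 111177 m, so Δφ = -816.43 / 111177 × 3600 = -26.437″.

Δφ = -26.4″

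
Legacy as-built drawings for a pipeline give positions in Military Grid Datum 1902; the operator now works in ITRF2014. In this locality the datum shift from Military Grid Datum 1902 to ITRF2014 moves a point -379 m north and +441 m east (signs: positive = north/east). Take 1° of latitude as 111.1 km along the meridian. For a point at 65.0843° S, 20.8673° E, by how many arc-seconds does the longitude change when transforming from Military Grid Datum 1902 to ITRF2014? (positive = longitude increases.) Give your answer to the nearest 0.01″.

Δλ = 33.92″

At latitude -65.0843°, cos φ = 0.421284.
1° of longitude at this latitude = 111.1 × cos φ = 46.80 km, so Δλ = 441.0 / 46804.7 = 0.0094221° = 33.920″.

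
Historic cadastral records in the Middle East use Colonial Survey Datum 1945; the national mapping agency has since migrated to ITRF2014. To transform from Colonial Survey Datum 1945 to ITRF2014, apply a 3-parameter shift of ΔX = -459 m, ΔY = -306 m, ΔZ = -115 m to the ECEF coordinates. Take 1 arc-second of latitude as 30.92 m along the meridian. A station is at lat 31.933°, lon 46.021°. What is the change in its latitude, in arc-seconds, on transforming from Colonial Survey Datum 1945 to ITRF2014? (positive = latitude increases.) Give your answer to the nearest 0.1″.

Δφ = 6.1″

sin φ = 0.528927, cos φ = 0.848667, sin λ = 0.719594, cos λ = 0.694395.
North component: ΔN = −sin φ cos λ·ΔX − sin φ sin λ·ΔY + cos φ·ΔZ = −(0.528927)(0.694395)(-459) − (0.528927)(0.719594)(-306) + (0.848667)(-115) = 187.45 m.
1° of latitude spans 3600 × 30.92 = 111312 m, so Δφ = 187.45 / 111312 × 3600 = 6.063″.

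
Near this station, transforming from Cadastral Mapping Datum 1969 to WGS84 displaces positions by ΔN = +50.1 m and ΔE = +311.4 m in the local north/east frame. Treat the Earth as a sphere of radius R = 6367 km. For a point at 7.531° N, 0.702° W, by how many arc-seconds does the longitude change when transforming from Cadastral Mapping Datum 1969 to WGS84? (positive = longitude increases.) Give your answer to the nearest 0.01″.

At latitude 7.531°, cos φ = 0.991374.
One radian of longitude at latitude φ spans R cos φ, so Δλ = ΔE / (R cos φ) = 311.4 / (6367000 × 0.991374) = 4.9334e-05 rad = 10.176″.

Δλ = 10.18″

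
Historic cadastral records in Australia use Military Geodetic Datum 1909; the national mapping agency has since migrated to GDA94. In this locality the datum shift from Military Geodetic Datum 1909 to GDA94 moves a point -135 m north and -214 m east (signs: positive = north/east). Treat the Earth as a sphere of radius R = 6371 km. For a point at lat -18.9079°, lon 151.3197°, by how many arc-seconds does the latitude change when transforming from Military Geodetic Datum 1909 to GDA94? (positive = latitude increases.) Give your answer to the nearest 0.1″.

On a sphere of radius R, 1 rad of latitude = R, so Δφ = ΔN / R = -135.0 / 6371000 = -2.1190e-05 rad = -4.371″.

Δφ = -4.4″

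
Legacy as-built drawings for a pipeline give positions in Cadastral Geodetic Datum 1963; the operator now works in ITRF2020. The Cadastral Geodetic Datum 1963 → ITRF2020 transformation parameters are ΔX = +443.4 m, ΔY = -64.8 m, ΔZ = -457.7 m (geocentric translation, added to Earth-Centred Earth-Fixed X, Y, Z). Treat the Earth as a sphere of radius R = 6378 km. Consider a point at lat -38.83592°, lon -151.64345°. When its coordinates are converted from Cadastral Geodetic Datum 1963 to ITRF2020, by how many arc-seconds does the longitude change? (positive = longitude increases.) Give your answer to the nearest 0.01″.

sin φ = -0.627092, cos φ = 0.778945, sin λ = -0.474957, cos λ = -0.880009.
East component: ΔE = −sin λ·ΔX + cos λ·ΔY = −(-0.474957)(443.4) + (-0.880009)(-64.8) = 267.62 m.
1° of latitude spans πR/180 = 111317 m; at latitude φ, 1° of longitude spans that × cos φ = 86709.9 m, so Δλ = 267.62 / 86709.9 × 3600 = 11.111″.

Δλ = 11.11″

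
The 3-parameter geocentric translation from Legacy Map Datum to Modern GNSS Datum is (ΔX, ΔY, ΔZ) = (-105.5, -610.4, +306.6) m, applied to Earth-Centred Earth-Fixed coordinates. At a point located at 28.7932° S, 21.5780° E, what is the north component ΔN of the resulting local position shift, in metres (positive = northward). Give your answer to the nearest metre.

ΔN = 113 m

The local north axis is (−sin φ cos λ, −sin φ sin λ, cos φ), giving ΔN = -47.253 − 108.123 + 268.693 = 113.32 m.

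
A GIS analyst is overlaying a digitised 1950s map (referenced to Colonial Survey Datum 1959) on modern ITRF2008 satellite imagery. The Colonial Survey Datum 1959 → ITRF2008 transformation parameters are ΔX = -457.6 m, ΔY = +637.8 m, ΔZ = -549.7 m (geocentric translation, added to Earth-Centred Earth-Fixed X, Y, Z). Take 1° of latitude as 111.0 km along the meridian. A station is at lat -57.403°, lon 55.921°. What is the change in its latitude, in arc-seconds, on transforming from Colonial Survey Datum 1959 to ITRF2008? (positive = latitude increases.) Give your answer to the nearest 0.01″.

Δφ = -2.18″

sin φ = -0.842481, cos φ = 0.538727, sin λ = 0.828266, cos λ = 0.560335.
North component: ΔN = −sin φ cos λ·ΔX − sin φ sin λ·ΔY + cos φ·ΔZ = −(-0.842481)(0.560335)(-457.6) − (-0.842481)(0.828266)(637.8) + (0.538727)(-549.7) = -67.10 m.
1° of latitude spans 111000 m, so Δφ = -67.10 / 111000 × 3600 = -2.176″.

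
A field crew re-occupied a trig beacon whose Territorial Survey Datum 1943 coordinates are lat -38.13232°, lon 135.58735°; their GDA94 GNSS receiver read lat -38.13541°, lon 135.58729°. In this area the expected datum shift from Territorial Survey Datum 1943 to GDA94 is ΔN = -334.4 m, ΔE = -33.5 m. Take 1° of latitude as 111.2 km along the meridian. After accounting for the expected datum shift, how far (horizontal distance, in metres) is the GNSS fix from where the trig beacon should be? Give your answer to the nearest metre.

Observed coordinate differences: Δφ = -0.00309°, Δλ = -0.00006°.
Converting to metres (1° lat = 111200 m, cos φ = 0.786587): observed ΔN = -343.6 m, observed ΔE = -5.2 m.
Subtracting the expected shift leaves a residual of -343.6 − (-334.4) = -9.2 m north and -5.2 − (-33.5) = 28.3 m east.
Residual distance = √((-9.2)² + 28.3²) = 29.7 m.

30 m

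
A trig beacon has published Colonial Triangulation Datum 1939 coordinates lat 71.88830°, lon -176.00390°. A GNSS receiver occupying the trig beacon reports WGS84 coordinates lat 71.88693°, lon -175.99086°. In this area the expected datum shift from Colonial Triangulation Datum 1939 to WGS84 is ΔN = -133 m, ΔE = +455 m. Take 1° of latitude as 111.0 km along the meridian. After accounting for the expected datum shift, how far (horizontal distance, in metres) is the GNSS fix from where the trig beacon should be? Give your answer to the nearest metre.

Observed coordinate differences: Δφ = -0.00137°, Δλ = +0.01304°.
Converting to metres (1° lat = 111000 m, cos φ = 0.310871): observed ΔN = -152.1 m, observed ΔE = 450.0 m.
Subtracting the expected shift leaves a residual of -152.1 − (-133) = -19.1 m north and 450.0 − (455) = -5.0 m east.
Residual distance = √((-19.1)² + (-5.0)²) = 19.7 m.

20 m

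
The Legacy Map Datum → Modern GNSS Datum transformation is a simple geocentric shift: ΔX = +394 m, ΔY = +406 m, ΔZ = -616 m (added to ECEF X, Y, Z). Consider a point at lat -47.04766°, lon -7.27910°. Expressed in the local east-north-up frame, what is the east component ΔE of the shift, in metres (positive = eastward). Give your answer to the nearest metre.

ΔE = 453 m

The local east axis at (φ, λ) is (−sin λ, cos λ, 0), so ΔE = −sin(-7.27910°)·394 + cos(-7.27910°)·406 = 452.65 m.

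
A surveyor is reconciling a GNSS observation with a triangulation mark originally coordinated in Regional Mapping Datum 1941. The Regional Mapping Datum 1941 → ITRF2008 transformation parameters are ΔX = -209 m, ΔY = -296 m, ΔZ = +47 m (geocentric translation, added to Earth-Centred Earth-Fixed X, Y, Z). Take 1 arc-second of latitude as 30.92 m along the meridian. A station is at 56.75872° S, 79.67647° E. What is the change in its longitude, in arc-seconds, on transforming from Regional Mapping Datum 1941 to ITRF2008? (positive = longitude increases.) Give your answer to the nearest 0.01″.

Δλ = 9.00″

sin φ = -0.836370, cos φ = 0.548166, sin λ = 0.983812, cos λ = 0.179206.
East component: ΔE = −sin λ·ΔX + cos λ·ΔY = −(0.983812)(-209) + (0.179206)(-296) = 152.57 m.
1° of latitude spans 3600 × 30.92 = 111312 m; at latitude φ, 1° of longitude spans that × cos φ = 61017.4 m, so Δλ = 152.57 / 61017.4 × 3600 = 9.002″.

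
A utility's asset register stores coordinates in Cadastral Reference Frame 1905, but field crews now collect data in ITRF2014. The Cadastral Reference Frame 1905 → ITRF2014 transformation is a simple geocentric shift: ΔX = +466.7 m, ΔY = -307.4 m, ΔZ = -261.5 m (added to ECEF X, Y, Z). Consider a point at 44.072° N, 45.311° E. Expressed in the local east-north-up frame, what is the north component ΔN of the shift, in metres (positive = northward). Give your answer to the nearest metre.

ΔN = -264 m

The local north axis is (−sin φ cos λ, −sin φ sin λ, cos φ), giving ΔN = -228.291 + 152.009 − 187.879 = -264.16 m.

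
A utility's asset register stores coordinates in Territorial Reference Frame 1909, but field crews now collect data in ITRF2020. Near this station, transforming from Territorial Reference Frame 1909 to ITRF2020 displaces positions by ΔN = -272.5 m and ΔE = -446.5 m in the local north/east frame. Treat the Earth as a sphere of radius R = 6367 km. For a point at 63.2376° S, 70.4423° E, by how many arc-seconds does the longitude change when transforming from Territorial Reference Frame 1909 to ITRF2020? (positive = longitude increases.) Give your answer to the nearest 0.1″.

At latitude -63.2376°, cos φ = 0.450292.
One radian of longitude at latitude φ spans R cos φ, so Δλ = ΔE / (R cos φ) = -446.5 / (6367000 × 0.450292) = -1.5574e-04 rad = -32.123″.

Δλ = -32.1″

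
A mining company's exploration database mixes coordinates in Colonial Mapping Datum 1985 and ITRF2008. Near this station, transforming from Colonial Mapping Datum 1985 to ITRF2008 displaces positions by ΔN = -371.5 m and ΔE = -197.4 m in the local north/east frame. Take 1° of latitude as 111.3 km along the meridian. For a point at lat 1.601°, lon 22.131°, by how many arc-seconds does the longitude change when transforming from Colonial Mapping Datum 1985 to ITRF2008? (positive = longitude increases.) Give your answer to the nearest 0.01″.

Δλ = -6.39″

At latitude 1.601°, cos φ = 0.999610.
1° of longitude at this latitude = 111.3 × cos φ = 111.26 km, so Δλ = -197.4 / 111256.6 = -0.0017743° = -6.387″.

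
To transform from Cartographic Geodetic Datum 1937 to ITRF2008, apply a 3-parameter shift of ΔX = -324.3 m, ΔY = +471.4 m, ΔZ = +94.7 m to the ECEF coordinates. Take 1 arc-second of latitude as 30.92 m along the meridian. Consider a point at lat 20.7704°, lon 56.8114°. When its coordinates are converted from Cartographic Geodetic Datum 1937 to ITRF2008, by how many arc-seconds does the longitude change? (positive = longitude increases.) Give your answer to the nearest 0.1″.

sin φ = 0.354624, cos φ = 0.935009, sin λ = 0.836873, cos λ = 0.547397.
East component: ΔE = −sin λ·ΔX + cos λ·ΔY = −(0.836873)(-324.3) + (0.547397)(471.4) = 529.44 m.
1° of latitude spans 3600 × 30.92 = 111312 m; at latitude φ, 1° of longitude spans that × cos φ = 104077.7 m, so Δλ = 529.44 / 104077.7 × 3600 = 18.313″.

Δλ = 18.3″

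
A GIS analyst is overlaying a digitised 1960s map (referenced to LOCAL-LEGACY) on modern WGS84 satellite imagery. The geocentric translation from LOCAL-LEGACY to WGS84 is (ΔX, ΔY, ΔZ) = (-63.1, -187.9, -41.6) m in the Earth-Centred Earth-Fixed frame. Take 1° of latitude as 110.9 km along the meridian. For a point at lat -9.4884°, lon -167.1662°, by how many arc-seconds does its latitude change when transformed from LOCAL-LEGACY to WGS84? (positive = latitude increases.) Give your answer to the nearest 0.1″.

Δφ = -0.8″

sin φ = -0.164848, cos φ = 0.986319, sin λ = -0.222124, cos λ = -0.975018.
North component: ΔN = −sin φ cos λ·ΔX − sin φ sin λ·ΔY + cos φ·ΔZ = −(-0.164848)(-0.975018)(-63.1) − (-0.164848)(-0.222124)(-187.9) + (0.986319)(-41.6) = -24.01 m.
1° of latitude spans 110900 m, so Δφ = -24.01 / 110900 × 3600 = -0.779″.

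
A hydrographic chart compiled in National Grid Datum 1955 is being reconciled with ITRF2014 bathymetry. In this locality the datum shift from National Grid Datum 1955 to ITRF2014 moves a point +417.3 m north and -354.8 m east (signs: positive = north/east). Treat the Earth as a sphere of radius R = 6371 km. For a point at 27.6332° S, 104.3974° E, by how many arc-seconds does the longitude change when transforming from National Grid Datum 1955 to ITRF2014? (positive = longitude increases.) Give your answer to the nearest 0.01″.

At latitude -27.6332°, cos φ = 0.885935.
One radian of longitude at latitude φ spans R cos φ, so Δλ = ΔE / (R cos φ) = -354.8 / (6371000 × 0.885935) = -6.2860e-05 rad = -12.966″.

Δλ = -12.97″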